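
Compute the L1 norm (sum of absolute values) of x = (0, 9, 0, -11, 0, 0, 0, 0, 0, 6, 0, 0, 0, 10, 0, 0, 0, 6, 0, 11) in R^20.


Non-zero entries: [(1, 9), (3, -11), (9, 6), (13, 10), (17, 6), (19, 11)]
Absolute values: [9, 11, 6, 10, 6, 11]
||x||_1 = sum = 53.

53


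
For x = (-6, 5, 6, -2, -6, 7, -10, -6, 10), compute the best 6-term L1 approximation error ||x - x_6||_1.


Sorted |x_i| descending: [10, 10, 7, 6, 6, 6, 6, 5, 2]
Keep top 6: [10, 10, 7, 6, 6, 6]
Tail entries: [6, 5, 2]
L1 error = sum of tail = 13.

13


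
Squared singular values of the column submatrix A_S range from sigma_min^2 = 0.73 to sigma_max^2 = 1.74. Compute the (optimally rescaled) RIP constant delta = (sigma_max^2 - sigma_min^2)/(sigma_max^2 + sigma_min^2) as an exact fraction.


lambda_max - lambda_min = 1.74 - 0.73 = 1.01.
lambda_max + lambda_min = 1.74 + 0.73 = 2.47.
delta = 1.01/2.47 = 101/247.

101/247


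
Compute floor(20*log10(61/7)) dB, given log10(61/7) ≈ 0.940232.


||x||/||e|| = 61/7.
log10(61/7) ≈ 0.940232.
20*log10(||x||/||e||) ≈ 20*0.940232 = 18.80464.
floor(18.80464) = 18.

18


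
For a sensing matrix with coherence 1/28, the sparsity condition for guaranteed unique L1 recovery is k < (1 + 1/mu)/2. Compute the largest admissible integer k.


1/mu = 28.
1 + 1/mu = 29.
(1 + 1/mu)/2 = 14.5 is not an integer, so k_max = floor(14.5) = 14.

14


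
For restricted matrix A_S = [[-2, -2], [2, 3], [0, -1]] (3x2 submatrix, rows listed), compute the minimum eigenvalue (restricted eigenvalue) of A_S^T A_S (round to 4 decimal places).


A_S^T A_S = [[8, 10], [10, 14]].
trace = 22.
det = 12.
disc = trace^2 - 4*det = 484 - 4*12 = 436.
sqrt(436) ≈ 20.880613.
lam_min = (22 - sqrt(436))/2 ≈ (22 - 20.880613)/2 = 0.5596935 ≈ 0.5597.

0.5597


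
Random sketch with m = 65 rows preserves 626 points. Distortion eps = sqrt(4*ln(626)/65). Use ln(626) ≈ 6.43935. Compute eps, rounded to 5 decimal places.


ln(626) ≈ 6.43935.
4*ln(N)/m ≈ 4*6.43935/65 ≈ 0.39626769.
eps = sqrt(0.39626769) ≈ 0.629498 ≈ 0.62950.

0.62950


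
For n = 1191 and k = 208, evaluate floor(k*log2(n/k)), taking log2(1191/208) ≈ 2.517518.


log2(n/k) = log2(1191/208) ≈ 2.517518.
k*log2(n/k) ≈ 208*2.517518 = 523.643744.
floor(523.643744) = 523.

523


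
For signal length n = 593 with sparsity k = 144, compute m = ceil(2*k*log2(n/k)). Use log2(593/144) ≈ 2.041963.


log2(n/k) = log2(593/144) ≈ 2.041963.
2*k*log2(n/k) ≈ 2*144*2.041963 = 588.085344.
m = ceil(588.085344) = 589.

589


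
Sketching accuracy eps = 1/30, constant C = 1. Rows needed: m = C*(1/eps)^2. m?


1/eps = 30.
(1/eps)^2 = 900.
m = 1*900 = 900.

900


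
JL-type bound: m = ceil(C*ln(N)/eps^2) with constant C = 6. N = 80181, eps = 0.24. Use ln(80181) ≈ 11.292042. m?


ln(80181) ≈ 11.292042.
eps^2 = 0.24^2 = 0.0576.
C*ln(N)/eps^2 ≈ 6*11.292042/0.0576 ≈ 1176.2544.
m = ceil(1176.2544) = 1177.

1177


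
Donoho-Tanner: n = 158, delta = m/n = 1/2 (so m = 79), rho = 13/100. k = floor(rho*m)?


m = 1/2*158 = 79.
rho = 13/100.
rho*m = 13/100*79 = 10.27.
k = floor(10.27) = 10.

10


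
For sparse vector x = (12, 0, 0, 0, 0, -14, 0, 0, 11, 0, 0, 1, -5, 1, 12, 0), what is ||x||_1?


Non-zero entries: [(0, 12), (5, -14), (8, 11), (11, 1), (12, -5), (13, 1), (14, 12)]
Absolute values: [12, 14, 11, 1, 5, 1, 12]
||x||_1 = sum = 56.

56


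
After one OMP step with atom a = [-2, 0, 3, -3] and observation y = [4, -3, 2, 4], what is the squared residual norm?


a^T a = 22.
a^T y = -14.
coeff = -14/22 = -7/11.
||r||^2 = 397/11.

397/11


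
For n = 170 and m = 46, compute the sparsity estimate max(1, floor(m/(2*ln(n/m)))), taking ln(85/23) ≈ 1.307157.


n/m = 170/46 = 85/23.
ln(n/m) ≈ 1.307157.
2*ln(n/m) ≈ 2.614314.
m/(2*ln(n/m)) ≈ 46/2.614314 ≈ 17.5954.
floor = 17.
k_max = max(1, 17) = 17.

17


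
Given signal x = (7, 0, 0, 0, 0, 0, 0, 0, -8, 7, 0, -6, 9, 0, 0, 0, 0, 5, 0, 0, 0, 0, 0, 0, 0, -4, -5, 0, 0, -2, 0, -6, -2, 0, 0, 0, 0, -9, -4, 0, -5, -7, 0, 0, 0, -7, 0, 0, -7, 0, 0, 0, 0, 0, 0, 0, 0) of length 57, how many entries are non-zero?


Non-zero positions: [0, 8, 9, 11, 12, 17, 25, 26, 29, 31, 32, 37, 38, 40, 41, 45, 48].
Sparsity = 17.

17


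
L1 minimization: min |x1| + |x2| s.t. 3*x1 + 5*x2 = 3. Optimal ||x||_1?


Axis intercepts:
  x1 = 1, x2 = 0: L1 = 1
  x1 = 0, x2 = 3/5: L1 = 3/5
x* = (0, 3/5)
||x*||_1 = 3/5.

3/5


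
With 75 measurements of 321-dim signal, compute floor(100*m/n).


100*m/n = 100*75/321 ≈ 23.3645.
floor = 23.

23


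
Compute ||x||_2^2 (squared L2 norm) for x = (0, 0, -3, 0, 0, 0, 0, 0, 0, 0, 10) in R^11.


Non-zero entries: [(2, -3), (10, 10)]
Squares: [9, 100]
||x||_2^2 = sum = 109.

109


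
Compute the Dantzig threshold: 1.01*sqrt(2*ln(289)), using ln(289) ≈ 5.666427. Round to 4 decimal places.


ln(289) ≈ 5.666427.
2*ln(n) ≈ 11.332854.
sqrt(2*ln(n)) ≈ sqrt(11.332854) ≈ 3.36643.
threshold ≈ 1.01*3.36643 = 3.4000943 ≈ 3.4001.

3.4001


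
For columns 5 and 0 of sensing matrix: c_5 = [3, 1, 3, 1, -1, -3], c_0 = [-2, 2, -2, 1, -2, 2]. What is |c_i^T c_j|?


Inner product: 3*-2 + 1*2 + 3*-2 + 1*1 + -1*-2 + -3*2
Products: [-6, 2, -6, 1, 2, -6]
Sum = -13.
|dot| = 13.

13


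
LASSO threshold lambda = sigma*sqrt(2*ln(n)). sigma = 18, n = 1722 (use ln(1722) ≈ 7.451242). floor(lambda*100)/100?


ln(1722) ≈ 7.451242.
2*ln(n) ≈ 14.902484.
sqrt(2*ln(n)) ≈ sqrt(14.902484) ≈ 3.860374.
lambda ≈ 18*3.860374 = 69.486732.
floor(lambda*100)/100 = 69.48.

69.48


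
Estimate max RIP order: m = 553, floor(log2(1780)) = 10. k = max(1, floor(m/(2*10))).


floor(log2(1780)) = 10.
2*10 = 20.
m/(2*floor(log2(n))) = 553/20 ≈ 27.65.
floor = 27.
k = max(1, 27) = 27.

27


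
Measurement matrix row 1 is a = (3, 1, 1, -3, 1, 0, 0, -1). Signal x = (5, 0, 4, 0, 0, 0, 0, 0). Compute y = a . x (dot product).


Non-zero terms: ['3*5', '1*4']
Products: [15, 4]
y = sum = 19.

19


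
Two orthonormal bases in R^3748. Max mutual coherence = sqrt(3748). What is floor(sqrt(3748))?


61^2 = 3721 <= 3748 < 3844 = 62^2, so 61 <= sqrt(3748) < 62.
floor(sqrt(3748)) = 61.

61


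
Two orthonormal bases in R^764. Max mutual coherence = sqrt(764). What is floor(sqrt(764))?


27^2 = 729 <= 764 < 784 = 28^2, so 27 <= sqrt(764) < 28.
floor(sqrt(764)) = 27.

27


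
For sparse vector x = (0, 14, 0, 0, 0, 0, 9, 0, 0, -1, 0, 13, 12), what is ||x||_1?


Non-zero entries: [(1, 14), (6, 9), (9, -1), (11, 13), (12, 12)]
Absolute values: [14, 9, 1, 13, 12]
||x||_1 = sum = 49.

49


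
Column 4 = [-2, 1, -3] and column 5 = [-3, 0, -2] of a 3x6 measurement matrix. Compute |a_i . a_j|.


Inner product: -2*-3 + 1*0 + -3*-2
Products: [6, 0, 6]
Sum = 12.
|dot| = 12.

12


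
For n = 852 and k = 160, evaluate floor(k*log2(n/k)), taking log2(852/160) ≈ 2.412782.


log2(n/k) = log2(852/160) ≈ 2.412782.
k*log2(n/k) ≈ 160*2.412782 = 386.04512.
floor(386.04512) = 386.

386


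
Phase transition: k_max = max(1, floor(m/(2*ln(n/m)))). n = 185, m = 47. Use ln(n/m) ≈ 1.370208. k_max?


n/m = 185/47.
ln(n/m) ≈ 1.370208.
2*ln(n/m) ≈ 2.740416.
m/(2*ln(n/m)) ≈ 47/2.740416 ≈ 17.1507.
floor = 17.
k_max = max(1, 17) = 17.

17


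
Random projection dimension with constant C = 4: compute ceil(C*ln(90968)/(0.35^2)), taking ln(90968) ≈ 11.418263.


ln(90968) ≈ 11.418263.
eps^2 = 0.35^2 = 0.1225.
C*ln(N)/eps^2 ≈ 4*11.418263/0.1225 ≈ 372.8412.
m = ceil(372.8412) = 373.

373


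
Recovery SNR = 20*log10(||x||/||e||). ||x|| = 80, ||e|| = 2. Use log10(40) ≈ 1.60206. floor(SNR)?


||x||/||e|| = 80/2 = 40.
log10(40) ≈ 1.60206.
20*log10(||x||/||e||) ≈ 20*1.60206 = 32.0412.
floor(32.0412) = 32.

32


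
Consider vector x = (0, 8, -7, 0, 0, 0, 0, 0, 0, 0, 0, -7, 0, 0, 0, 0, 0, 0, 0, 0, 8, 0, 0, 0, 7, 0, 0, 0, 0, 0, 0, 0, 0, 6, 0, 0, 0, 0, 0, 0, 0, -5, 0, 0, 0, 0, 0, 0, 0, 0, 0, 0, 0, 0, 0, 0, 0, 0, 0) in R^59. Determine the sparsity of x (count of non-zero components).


Non-zero positions: [1, 2, 11, 20, 24, 33, 41].
Sparsity = 7.

7


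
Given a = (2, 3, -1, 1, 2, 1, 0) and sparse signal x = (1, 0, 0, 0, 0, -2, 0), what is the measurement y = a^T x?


Non-zero terms: ['2*1', '1*-2']
Products: [2, -2]
y = sum = 0.

0


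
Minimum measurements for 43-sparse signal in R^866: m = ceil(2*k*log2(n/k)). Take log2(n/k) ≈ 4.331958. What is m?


log2(n/k) = log2(866/43) ≈ 4.331958.
2*k*log2(n/k) ≈ 2*43*4.331958 = 372.548388.
m = ceil(372.548388) = 373.

373


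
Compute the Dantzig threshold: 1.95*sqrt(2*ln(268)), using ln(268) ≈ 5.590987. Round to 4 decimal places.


ln(268) ≈ 5.590987.
2*ln(n) ≈ 11.181974.
sqrt(2*ln(n)) ≈ sqrt(11.181974) ≈ 3.343946.
threshold ≈ 1.95*3.343946 = 6.5206947 ≈ 6.5207.

6.5207


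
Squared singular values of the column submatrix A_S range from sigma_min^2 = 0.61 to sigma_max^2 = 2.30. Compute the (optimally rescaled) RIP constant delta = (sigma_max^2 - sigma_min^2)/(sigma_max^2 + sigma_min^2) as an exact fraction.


lambda_max - lambda_min = 2.30 - 0.61 = 1.69.
lambda_max + lambda_min = 2.30 + 0.61 = 2.91.
delta = 1.69/2.91 = 169/291.

169/291


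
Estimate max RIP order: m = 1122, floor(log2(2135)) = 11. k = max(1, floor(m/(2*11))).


floor(log2(2135)) = 11.
2*11 = 22.
m/(2*floor(log2(n))) = 1122/22 ≈ 51.0.
floor = 51.
k = max(1, 51) = 51.

51


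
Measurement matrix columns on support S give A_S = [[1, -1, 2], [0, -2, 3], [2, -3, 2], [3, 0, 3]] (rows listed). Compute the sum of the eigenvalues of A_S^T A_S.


Sum of eigenvalues of A_S^T A_S = trace(A_S^T A_S) = sum of squared column norms of A_S.
A_S^T A_S diagonal: [14, 14, 26].
trace = 14 + 14 + 26 = 54.

54


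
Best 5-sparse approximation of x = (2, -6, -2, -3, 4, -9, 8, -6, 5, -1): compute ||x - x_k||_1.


Sorted |x_i| descending: [9, 8, 6, 6, 5, 4, 3, 2, 2, 1]
Keep top 5: [9, 8, 6, 6, 5]
Tail entries: [4, 3, 2, 2, 1]
L1 error = sum of tail = 12.

12


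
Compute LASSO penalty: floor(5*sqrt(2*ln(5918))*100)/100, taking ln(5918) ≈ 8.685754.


ln(5918) ≈ 8.685754.
2*ln(n) ≈ 17.371508.
sqrt(2*ln(n)) ≈ sqrt(17.371508) ≈ 4.167914.
lambda ≈ 5*4.167914 = 20.83957.
floor(lambda*100)/100 = 20.83.

20.83


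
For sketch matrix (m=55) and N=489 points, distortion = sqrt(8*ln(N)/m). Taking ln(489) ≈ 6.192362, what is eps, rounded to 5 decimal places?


ln(489) ≈ 6.192362.
8*ln(N)/m ≈ 8*6.192362/55 ≈ 0.9007072.
eps = sqrt(0.9007072) ≈ 0.949056 ≈ 0.94906.

0.94906


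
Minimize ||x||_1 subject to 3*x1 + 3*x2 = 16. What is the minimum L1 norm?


Axis intercepts:
  x1 = 16/3, x2 = 0: L1 = 16/3
  x1 = 0, x2 = 16/3: L1 = 16/3
x* = (16/3, 0)
||x*||_1 = 16/3.

16/3


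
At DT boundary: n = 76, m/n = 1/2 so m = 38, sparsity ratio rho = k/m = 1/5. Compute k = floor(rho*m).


m = 1/2*76 = 38.
rho = 1/5.
rho*m = 1/5*38 = 7.6.
k = floor(7.6) = 7.

7


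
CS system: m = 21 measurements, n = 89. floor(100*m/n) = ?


100*m/n = 100*21/89 ≈ 23.5955.
floor = 23.

23


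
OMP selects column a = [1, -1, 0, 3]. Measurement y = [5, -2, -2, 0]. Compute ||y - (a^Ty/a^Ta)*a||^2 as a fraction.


a^T a = 11.
a^T y = 7.
coeff = 7/11 = 7/11.
||r||^2 = 314/11.

314/11


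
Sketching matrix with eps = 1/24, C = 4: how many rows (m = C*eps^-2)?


1/eps = 24.
(1/eps)^2 = 576.
m = 4*576 = 2304.

2304


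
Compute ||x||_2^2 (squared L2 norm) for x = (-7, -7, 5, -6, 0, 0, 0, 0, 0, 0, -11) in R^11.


Non-zero entries: [(0, -7), (1, -7), (2, 5), (3, -6), (10, -11)]
Squares: [49, 49, 25, 36, 121]
||x||_2^2 = sum = 280.

280


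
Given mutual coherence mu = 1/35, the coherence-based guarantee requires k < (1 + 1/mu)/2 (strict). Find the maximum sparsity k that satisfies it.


1/mu = 35.
1 + 1/mu = 36.
(1 + 1/mu)/2 = 18 is an integer and the inequality is strict, so k_max = 18 - 1 = 17.

17


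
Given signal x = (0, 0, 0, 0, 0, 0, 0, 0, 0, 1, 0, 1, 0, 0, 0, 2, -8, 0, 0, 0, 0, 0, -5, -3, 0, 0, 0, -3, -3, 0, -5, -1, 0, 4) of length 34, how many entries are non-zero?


Non-zero positions: [9, 11, 15, 16, 22, 23, 27, 28, 30, 31, 33].
Sparsity = 11.

11


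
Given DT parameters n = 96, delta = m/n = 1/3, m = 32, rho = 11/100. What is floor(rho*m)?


m = 1/3*96 = 32.
rho = 11/100.
rho*m = 11/100*32 = 3.52.
k = floor(3.52) = 3.

3


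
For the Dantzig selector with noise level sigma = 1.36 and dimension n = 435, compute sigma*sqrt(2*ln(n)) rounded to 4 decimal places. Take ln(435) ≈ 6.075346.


ln(435) ≈ 6.075346.
2*ln(n) ≈ 12.150692.
sqrt(2*ln(n)) ≈ sqrt(12.150692) ≈ 3.485784.
threshold ≈ 1.36*3.485784 = 4.74066624 ≈ 4.7407.

4.7407


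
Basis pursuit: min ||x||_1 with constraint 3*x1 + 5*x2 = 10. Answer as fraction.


Axis intercepts:
  x1 = 10/3, x2 = 0: L1 = 10/3
  x1 = 0, x2 = 2: L1 = 2
x* = (0, 2)
||x*||_1 = 2.

2


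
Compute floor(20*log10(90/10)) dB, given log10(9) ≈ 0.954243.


||x||/||e|| = 90/10 = 9.
log10(9) ≈ 0.954243.
20*log10(||x||/||e||) ≈ 20*0.954243 = 19.08486.
floor(19.08486) = 19.

19


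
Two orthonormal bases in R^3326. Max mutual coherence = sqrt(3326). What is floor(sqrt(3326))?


57^2 = 3249 <= 3326 < 3364 = 58^2, so 57 <= sqrt(3326) < 58.
floor(sqrt(3326)) = 57.

57


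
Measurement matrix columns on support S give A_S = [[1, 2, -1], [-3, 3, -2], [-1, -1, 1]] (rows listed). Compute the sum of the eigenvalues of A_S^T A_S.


Sum of eigenvalues of A_S^T A_S = trace(A_S^T A_S) = sum of squared column norms of A_S.
A_S^T A_S diagonal: [11, 14, 6].
trace = 11 + 14 + 6 = 31.

31


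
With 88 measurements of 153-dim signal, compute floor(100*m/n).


100*m/n = 100*88/153 ≈ 57.5163.
floor = 57.

57


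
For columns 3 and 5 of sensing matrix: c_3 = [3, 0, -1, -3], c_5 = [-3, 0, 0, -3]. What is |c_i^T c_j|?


Inner product: 3*-3 + 0*0 + -1*0 + -3*-3
Products: [-9, 0, 0, 9]
Sum = 0.
|dot| = 0.

0


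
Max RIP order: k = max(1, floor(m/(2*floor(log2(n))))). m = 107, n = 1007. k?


floor(log2(1007)) = 9.
2*9 = 18.
m/(2*floor(log2(n))) = 107/18 ≈ 5.9444.
floor = 5.
k = max(1, 5) = 5.

5


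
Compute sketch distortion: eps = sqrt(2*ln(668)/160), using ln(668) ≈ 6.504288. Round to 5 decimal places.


ln(668) ≈ 6.504288.
2*ln(N)/m ≈ 2*6.504288/160 ≈ 0.0813036.
eps = sqrt(0.0813036) ≈ 0.2851379 ≈ 0.28514.

0.28514


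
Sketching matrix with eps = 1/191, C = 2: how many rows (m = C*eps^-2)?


1/eps = 191.
(1/eps)^2 = 36481.
m = 2*36481 = 72962.

72962


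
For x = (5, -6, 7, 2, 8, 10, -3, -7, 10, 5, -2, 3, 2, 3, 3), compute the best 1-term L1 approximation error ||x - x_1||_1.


Sorted |x_i| descending: [10, 10, 8, 7, 7, 6, 5, 5, 3, 3, 3, 3, 2, 2, 2]
Keep top 1: [10]
Tail entries: [10, 8, 7, 7, 6, 5, 5, 3, 3, 3, 3, 2, 2, 2]
L1 error = sum of tail = 66.

66


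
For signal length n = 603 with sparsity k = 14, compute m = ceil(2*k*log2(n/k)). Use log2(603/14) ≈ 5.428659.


log2(n/k) = log2(603/14) ≈ 5.428659.
2*k*log2(n/k) ≈ 2*14*5.428659 = 152.002452.
m = ceil(152.002452) = 153.

153


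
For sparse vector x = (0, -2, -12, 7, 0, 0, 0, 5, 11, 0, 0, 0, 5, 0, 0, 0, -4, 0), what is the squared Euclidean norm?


Non-zero entries: [(1, -2), (2, -12), (3, 7), (7, 5), (8, 11), (12, 5), (16, -4)]
Squares: [4, 144, 49, 25, 121, 25, 16]
||x||_2^2 = sum = 384.

384


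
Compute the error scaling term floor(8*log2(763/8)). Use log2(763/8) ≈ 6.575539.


log2(n/k) = log2(763/8) ≈ 6.575539.
k*log2(n/k) ≈ 8*6.575539 = 52.604312.
floor(52.604312) = 52.

52


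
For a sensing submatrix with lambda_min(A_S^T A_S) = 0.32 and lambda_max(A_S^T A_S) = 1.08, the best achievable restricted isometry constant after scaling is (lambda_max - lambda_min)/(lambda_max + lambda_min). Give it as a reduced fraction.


lambda_max - lambda_min = 1.08 - 0.32 = 0.76.
lambda_max + lambda_min = 1.08 + 0.32 = 1.40.
delta = 0.76/1.40 = 76/140 = 19/35.

19/35


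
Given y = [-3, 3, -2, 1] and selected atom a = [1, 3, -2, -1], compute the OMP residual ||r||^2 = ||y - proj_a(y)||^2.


a^T a = 15.
a^T y = 9.
coeff = 9/15 = 3/5.
||r||^2 = 88/5.

88/5


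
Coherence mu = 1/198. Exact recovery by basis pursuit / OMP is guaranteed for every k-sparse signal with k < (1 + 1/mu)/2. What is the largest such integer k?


1/mu = 198.
1 + 1/mu = 199.
(1 + 1/mu)/2 = 99.5 is not an integer, so k_max = floor(99.5) = 99.

99


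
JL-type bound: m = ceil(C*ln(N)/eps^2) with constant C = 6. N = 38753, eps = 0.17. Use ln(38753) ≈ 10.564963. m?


ln(38753) ≈ 10.564963.
eps^2 = 0.17^2 = 0.0289.
C*ln(N)/eps^2 ≈ 6*10.564963/0.0289 ≈ 2193.4179.
m = ceil(2193.4179) = 2194.

2194


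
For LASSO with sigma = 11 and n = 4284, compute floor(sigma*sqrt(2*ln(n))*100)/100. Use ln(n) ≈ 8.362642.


ln(4284) ≈ 8.362642.
2*ln(n) ≈ 16.725284.
sqrt(2*ln(n)) ≈ sqrt(16.725284) ≈ 4.089656.
lambda ≈ 11*4.089656 = 44.986216.
floor(lambda*100)/100 = 44.98.

44.98


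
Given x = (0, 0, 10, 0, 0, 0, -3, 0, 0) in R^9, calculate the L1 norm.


Non-zero entries: [(2, 10), (6, -3)]
Absolute values: [10, 3]
||x||_1 = sum = 13.

13


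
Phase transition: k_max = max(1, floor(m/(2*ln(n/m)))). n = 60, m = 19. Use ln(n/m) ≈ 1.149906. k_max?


n/m = 60/19.
ln(n/m) ≈ 1.149906.
2*ln(n/m) ≈ 2.299812.
m/(2*ln(n/m)) ≈ 19/2.299812 ≈ 8.2615.
floor = 8.
k_max = max(1, 8) = 8.

8


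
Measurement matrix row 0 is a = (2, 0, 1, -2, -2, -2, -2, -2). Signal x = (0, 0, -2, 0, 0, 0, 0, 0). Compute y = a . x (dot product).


Non-zero terms: ['1*-2']
Products: [-2]
y = sum = -2.

-2


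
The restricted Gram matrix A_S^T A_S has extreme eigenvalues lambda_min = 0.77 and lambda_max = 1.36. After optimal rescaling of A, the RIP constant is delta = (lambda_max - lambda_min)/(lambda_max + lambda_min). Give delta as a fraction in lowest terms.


lambda_max - lambda_min = 1.36 - 0.77 = 0.59.
lambda_max + lambda_min = 1.36 + 0.77 = 2.13.
delta = 0.59/2.13 = 59/213.

59/213


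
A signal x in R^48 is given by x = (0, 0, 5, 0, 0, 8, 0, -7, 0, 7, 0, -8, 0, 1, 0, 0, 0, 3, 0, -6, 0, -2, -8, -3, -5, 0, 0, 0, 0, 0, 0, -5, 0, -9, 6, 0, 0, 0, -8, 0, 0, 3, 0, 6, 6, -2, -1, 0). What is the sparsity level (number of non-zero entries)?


Non-zero positions: [2, 5, 7, 9, 11, 13, 17, 19, 21, 22, 23, 24, 31, 33, 34, 38, 41, 43, 44, 45, 46].
Sparsity = 21.

21


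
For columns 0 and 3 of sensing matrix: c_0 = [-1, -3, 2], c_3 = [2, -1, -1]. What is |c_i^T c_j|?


Inner product: -1*2 + -3*-1 + 2*-1
Products: [-2, 3, -2]
Sum = -1.
|dot| = 1.

1


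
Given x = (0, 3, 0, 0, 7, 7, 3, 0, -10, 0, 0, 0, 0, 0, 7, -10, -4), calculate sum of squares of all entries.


Non-zero entries: [(1, 3), (4, 7), (5, 7), (6, 3), (8, -10), (14, 7), (15, -10), (16, -4)]
Squares: [9, 49, 49, 9, 100, 49, 100, 16]
||x||_2^2 = sum = 381.

381


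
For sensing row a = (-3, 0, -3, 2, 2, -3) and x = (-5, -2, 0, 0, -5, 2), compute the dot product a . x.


Non-zero terms: ['-3*-5', '0*-2', '2*-5', '-3*2']
Products: [15, 0, -10, -6]
y = sum = -1.

-1


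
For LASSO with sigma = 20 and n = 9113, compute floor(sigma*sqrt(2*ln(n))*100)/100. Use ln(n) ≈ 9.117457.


ln(9113) ≈ 9.117457.
2*ln(n) ≈ 18.234914.
sqrt(2*ln(n)) ≈ sqrt(18.234914) ≈ 4.270236.
lambda ≈ 20*4.270236 = 85.40472.
floor(lambda*100)/100 = 85.40.

85.40


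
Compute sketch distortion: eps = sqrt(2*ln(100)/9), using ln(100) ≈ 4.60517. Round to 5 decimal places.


ln(100) ≈ 4.60517.
2*ln(N)/m ≈ 2*4.60517/9 ≈ 1.02337111.
eps = sqrt(1.02337111) ≈ 1.0116181 ≈ 1.01162.

1.01162


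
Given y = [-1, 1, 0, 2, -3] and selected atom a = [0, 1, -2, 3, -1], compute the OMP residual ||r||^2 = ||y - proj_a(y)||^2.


a^T a = 15.
a^T y = 10.
coeff = 10/15 = 2/3.
||r||^2 = 25/3.

25/3


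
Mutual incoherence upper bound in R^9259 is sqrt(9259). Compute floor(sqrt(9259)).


96^2 = 9216 <= 9259 < 9409 = 97^2, so 96 <= sqrt(9259) < 97.
floor(sqrt(9259)) = 96.

96


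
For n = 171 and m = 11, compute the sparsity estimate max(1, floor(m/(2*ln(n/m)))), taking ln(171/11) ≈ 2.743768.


n/m = 171/11.
ln(n/m) ≈ 2.743768.
2*ln(n/m) ≈ 5.487536.
m/(2*ln(n/m)) ≈ 11/5.487536 ≈ 2.0045.
floor = 2.
k_max = max(1, 2) = 2.

2


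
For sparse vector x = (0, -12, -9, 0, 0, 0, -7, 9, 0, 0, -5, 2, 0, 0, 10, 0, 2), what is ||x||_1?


Non-zero entries: [(1, -12), (2, -9), (6, -7), (7, 9), (10, -5), (11, 2), (14, 10), (16, 2)]
Absolute values: [12, 9, 7, 9, 5, 2, 10, 2]
||x||_1 = sum = 56.

56


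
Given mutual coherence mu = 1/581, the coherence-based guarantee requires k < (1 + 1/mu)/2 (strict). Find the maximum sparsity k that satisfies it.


1/mu = 581.
1 + 1/mu = 582.
(1 + 1/mu)/2 = 291 is an integer and the inequality is strict, so k_max = 291 - 1 = 290.

290


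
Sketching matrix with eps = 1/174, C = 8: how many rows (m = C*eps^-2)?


1/eps = 174.
(1/eps)^2 = 30276.
m = 8*30276 = 242208.

242208


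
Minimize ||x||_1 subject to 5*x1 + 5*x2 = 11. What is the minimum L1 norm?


Axis intercepts:
  x1 = 11/5, x2 = 0: L1 = 11/5
  x1 = 0, x2 = 11/5: L1 = 11/5
x* = (11/5, 0)
||x*||_1 = 11/5.

11/5


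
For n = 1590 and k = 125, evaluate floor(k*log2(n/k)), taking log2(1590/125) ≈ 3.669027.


log2(n/k) = log2(1590/125) ≈ 3.669027.
k*log2(n/k) ≈ 125*3.669027 = 458.628375.
floor(458.628375) = 458.

458


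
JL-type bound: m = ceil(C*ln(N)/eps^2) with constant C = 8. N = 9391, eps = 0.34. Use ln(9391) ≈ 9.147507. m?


ln(9391) ≈ 9.147507.
eps^2 = 0.34^2 = 0.1156.
C*ln(N)/eps^2 ≈ 8*9.147507/0.1156 ≈ 633.0455.
m = ceil(633.0455) = 634.

634


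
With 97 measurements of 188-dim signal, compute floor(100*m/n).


100*m/n = 100*97/188 ≈ 51.5957.
floor = 51.

51


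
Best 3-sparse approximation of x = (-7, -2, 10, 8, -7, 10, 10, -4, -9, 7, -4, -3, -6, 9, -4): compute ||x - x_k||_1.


Sorted |x_i| descending: [10, 10, 10, 9, 9, 8, 7, 7, 7, 6, 4, 4, 4, 3, 2]
Keep top 3: [10, 10, 10]
Tail entries: [9, 9, 8, 7, 7, 7, 6, 4, 4, 4, 3, 2]
L1 error = sum of tail = 70.

70


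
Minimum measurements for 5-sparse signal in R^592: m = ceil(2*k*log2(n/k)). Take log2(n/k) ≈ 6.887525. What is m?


log2(n/k) = log2(592/5) ≈ 6.887525.
2*k*log2(n/k) ≈ 2*5*6.887525 = 68.87525.
m = ceil(68.87525) = 69.

69


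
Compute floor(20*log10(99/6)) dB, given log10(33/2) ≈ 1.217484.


||x||/||e|| = 99/6 = 33/2.
log10(33/2) ≈ 1.217484.
20*log10(||x||/||e||) ≈ 20*1.217484 = 24.34968.
floor(24.34968) = 24.

24


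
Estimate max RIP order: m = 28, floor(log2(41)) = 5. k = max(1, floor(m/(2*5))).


floor(log2(41)) = 5.
2*5 = 10.
m/(2*floor(log2(n))) = 28/10 ≈ 2.8.
floor = 2.
k = max(1, 2) = 2.

2


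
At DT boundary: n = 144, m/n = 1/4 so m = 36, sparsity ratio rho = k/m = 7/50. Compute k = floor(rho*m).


m = 1/4*144 = 36.
rho = 7/50.
rho*m = 7/50*36 = 5.04.
k = floor(5.04) = 5.

5


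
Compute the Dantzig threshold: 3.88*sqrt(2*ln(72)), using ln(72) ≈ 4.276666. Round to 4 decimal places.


ln(72) ≈ 4.276666.
2*ln(n) ≈ 8.553332.
sqrt(2*ln(n)) ≈ sqrt(8.553332) ≈ 2.924608.
threshold ≈ 3.88*2.924608 = 11.34747904 ≈ 11.3475.

11.3475


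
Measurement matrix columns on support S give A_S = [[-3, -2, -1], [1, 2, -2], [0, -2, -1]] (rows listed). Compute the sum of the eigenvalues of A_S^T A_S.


Sum of eigenvalues of A_S^T A_S = trace(A_S^T A_S) = sum of squared column norms of A_S.
A_S^T A_S diagonal: [10, 12, 6].
trace = 10 + 12 + 6 = 28.

28


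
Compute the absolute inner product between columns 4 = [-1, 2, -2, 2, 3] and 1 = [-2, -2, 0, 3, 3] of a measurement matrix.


Inner product: -1*-2 + 2*-2 + -2*0 + 2*3 + 3*3
Products: [2, -4, 0, 6, 9]
Sum = 13.
|dot| = 13.

13


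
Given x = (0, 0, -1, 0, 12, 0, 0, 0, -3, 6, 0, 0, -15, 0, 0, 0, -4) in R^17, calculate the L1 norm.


Non-zero entries: [(2, -1), (4, 12), (8, -3), (9, 6), (12, -15), (16, -4)]
Absolute values: [1, 12, 3, 6, 15, 4]
||x||_1 = sum = 41.

41


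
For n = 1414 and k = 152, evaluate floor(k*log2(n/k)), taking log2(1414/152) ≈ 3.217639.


log2(n/k) = log2(1414/152) ≈ 3.217639.
k*log2(n/k) ≈ 152*3.217639 = 489.081128.
floor(489.081128) = 489.

489


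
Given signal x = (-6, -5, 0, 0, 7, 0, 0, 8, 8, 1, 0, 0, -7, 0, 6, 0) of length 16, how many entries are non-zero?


Non-zero positions: [0, 1, 4, 7, 8, 9, 12, 14].
Sparsity = 8.

8


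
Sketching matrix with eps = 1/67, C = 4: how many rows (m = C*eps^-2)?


1/eps = 67.
(1/eps)^2 = 4489.
m = 4*4489 = 17956.

17956


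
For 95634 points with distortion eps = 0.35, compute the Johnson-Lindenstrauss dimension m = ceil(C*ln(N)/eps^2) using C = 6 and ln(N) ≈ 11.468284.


ln(95634) ≈ 11.468284.
eps^2 = 0.35^2 = 0.1225.
C*ln(N)/eps^2 ≈ 6*11.468284/0.1225 ≈ 561.7119.
m = ceil(561.7119) = 562.

562


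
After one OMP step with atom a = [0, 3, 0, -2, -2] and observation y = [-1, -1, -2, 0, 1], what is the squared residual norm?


a^T a = 17.
a^T y = -5.
coeff = -5/17 = -5/17.
||r||^2 = 94/17.

94/17


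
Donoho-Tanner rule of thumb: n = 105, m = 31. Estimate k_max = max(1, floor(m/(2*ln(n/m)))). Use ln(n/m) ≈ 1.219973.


n/m = 105/31.
ln(n/m) ≈ 1.219973.
2*ln(n/m) ≈ 2.439946.
m/(2*ln(n/m)) ≈ 31/2.439946 ≈ 12.7052.
floor = 12.
k_max = max(1, 12) = 12.

12


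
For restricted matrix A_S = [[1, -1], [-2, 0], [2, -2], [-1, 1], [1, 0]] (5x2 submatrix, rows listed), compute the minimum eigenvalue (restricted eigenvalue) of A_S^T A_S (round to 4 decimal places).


A_S^T A_S = [[11, -6], [-6, 6]].
trace = 17.
det = 30.
disc = trace^2 - 4*det = 289 - 4*30 = 169.
sqrt(169) = 13.
lam_min = (17 - 13)/2 = 2 = 2.0000.

2.0000


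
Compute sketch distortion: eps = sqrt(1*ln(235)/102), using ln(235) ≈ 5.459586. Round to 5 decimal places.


ln(235) ≈ 5.459586.
1*ln(N)/m ≈ 1*5.459586/102 ≈ 0.05352535.
eps = sqrt(0.05352535) ≈ 0.2313555 ≈ 0.23136.

0.23136


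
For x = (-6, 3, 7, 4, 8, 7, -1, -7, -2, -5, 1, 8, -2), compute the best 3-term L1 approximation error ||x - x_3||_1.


Sorted |x_i| descending: [8, 8, 7, 7, 7, 6, 5, 4, 3, 2, 2, 1, 1]
Keep top 3: [8, 8, 7]
Tail entries: [7, 7, 6, 5, 4, 3, 2, 2, 1, 1]
L1 error = sum of tail = 38.

38


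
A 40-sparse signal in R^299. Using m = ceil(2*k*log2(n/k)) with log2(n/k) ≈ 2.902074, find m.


log2(n/k) = log2(299/40) ≈ 2.902074.
2*k*log2(n/k) ≈ 2*40*2.902074 = 232.16592.
m = ceil(232.16592) = 233.

233


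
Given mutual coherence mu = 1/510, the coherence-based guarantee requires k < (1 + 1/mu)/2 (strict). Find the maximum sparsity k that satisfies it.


1/mu = 510.
1 + 1/mu = 511.
(1 + 1/mu)/2 = 255.5 is not an integer, so k_max = floor(255.5) = 255.

255


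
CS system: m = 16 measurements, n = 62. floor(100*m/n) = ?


100*m/n = 100*16/62 ≈ 25.8065.
floor = 25.

25


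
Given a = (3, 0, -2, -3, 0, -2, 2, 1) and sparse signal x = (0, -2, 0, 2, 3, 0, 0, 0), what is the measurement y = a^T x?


Non-zero terms: ['0*-2', '-3*2', '0*3']
Products: [0, -6, 0]
y = sum = -6.

-6


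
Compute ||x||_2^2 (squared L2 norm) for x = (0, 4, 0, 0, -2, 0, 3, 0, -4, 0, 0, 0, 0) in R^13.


Non-zero entries: [(1, 4), (4, -2), (6, 3), (8, -4)]
Squares: [16, 4, 9, 16]
||x||_2^2 = sum = 45.

45


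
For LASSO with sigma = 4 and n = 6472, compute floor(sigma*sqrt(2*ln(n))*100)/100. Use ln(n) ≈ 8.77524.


ln(6472) ≈ 8.77524.
2*ln(n) ≈ 17.55048.
sqrt(2*ln(n)) ≈ sqrt(17.55048) ≈ 4.189329.
lambda ≈ 4*4.189329 = 16.757316.
floor(lambda*100)/100 = 16.75.

16.75


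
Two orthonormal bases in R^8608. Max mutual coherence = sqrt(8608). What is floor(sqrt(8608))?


92^2 = 8464 <= 8608 < 8649 = 93^2, so 92 <= sqrt(8608) < 93.
floor(sqrt(8608)) = 92.

92


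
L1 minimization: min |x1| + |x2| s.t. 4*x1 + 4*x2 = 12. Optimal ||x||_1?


Axis intercepts:
  x1 = 3, x2 = 0: L1 = 3
  x1 = 0, x2 = 3: L1 = 3
x* = (3, 0)
||x*||_1 = 3.

3


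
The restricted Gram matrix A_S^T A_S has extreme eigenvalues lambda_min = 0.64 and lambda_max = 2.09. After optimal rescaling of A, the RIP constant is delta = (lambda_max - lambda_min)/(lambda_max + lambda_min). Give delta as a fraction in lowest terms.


lambda_max - lambda_min = 2.09 - 0.64 = 1.45.
lambda_max + lambda_min = 2.09 + 0.64 = 2.73.
delta = 1.45/2.73 = 145/273.

145/273


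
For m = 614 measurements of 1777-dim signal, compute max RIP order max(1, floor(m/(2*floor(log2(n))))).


floor(log2(1777)) = 10.
2*10 = 20.
m/(2*floor(log2(n))) = 614/20 ≈ 30.7.
floor = 30.
k = max(1, 30) = 30.

30


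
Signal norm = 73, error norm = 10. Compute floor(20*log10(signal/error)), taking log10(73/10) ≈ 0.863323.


||x||/||e|| = 73/10.
log10(73/10) ≈ 0.863323.
20*log10(||x||/||e||) ≈ 20*0.863323 = 17.26646.
floor(17.26646) = 17.

17


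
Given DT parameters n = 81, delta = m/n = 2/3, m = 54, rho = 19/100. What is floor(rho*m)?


m = 2/3*81 = 54.
rho = 19/100.
rho*m = 19/100*54 = 10.26.
k = floor(10.26) = 10.

10


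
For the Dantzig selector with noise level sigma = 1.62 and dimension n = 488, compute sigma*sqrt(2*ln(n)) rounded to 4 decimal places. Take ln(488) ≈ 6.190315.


ln(488) ≈ 6.190315.
2*ln(n) ≈ 12.38063.
sqrt(2*ln(n)) ≈ sqrt(12.38063) ≈ 3.518612.
threshold ≈ 1.62*3.518612 = 5.70015144 ≈ 5.7002.

5.7002


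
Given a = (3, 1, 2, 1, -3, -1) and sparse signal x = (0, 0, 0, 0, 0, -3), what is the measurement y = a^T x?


Non-zero terms: ['-1*-3']
Products: [3]
y = sum = 3.

3


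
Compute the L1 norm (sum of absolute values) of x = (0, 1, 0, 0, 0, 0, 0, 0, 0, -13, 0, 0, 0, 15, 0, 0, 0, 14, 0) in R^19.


Non-zero entries: [(1, 1), (9, -13), (13, 15), (17, 14)]
Absolute values: [1, 13, 15, 14]
||x||_1 = sum = 43.

43


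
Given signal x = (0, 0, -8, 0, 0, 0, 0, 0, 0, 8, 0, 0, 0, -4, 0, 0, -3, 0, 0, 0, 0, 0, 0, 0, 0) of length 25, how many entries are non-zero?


Non-zero positions: [2, 9, 13, 16].
Sparsity = 4.

4


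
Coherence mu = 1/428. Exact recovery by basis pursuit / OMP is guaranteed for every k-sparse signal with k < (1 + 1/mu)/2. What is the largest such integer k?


1/mu = 428.
1 + 1/mu = 429.
(1 + 1/mu)/2 = 214.5 is not an integer, so k_max = floor(214.5) = 214.

214


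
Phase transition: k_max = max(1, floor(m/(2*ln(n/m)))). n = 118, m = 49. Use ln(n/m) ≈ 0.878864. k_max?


n/m = 118/49.
ln(n/m) ≈ 0.878864.
2*ln(n/m) ≈ 1.757728.
m/(2*ln(n/m)) ≈ 49/1.757728 ≈ 27.8769.
floor = 27.
k_max = max(1, 27) = 27.

27


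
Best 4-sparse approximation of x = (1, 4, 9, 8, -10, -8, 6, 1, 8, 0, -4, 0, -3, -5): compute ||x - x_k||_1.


Sorted |x_i| descending: [10, 9, 8, 8, 8, 6, 5, 4, 4, 3, 1, 1, 0, 0]
Keep top 4: [10, 9, 8, 8]
Tail entries: [8, 6, 5, 4, 4, 3, 1, 1, 0, 0]
L1 error = sum of tail = 32.

32


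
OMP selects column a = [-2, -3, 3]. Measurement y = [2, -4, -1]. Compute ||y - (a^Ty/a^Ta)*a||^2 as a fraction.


a^T a = 22.
a^T y = 5.
coeff = 5/22 = 5/22.
||r||^2 = 437/22.

437/22


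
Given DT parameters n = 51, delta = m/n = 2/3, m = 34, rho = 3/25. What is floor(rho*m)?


m = 2/3*51 = 34.
rho = 3/25.
rho*m = 3/25*34 = 4.08.
k = floor(4.08) = 4.

4


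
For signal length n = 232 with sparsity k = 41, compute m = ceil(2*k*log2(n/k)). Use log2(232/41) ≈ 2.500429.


log2(n/k) = log2(232/41) ≈ 2.500429.
2*k*log2(n/k) ≈ 2*41*2.500429 = 205.035178.
m = ceil(205.035178) = 206.

206


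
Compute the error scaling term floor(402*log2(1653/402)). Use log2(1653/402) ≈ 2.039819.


log2(n/k) = log2(1653/402) ≈ 2.039819.
k*log2(n/k) ≈ 402*2.039819 = 820.007238.
floor(820.007238) = 820.

820


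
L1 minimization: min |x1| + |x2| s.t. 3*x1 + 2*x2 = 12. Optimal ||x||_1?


Axis intercepts:
  x1 = 4, x2 = 0: L1 = 4
  x1 = 0, x2 = 6: L1 = 6
x* = (4, 0)
||x*||_1 = 4.

4


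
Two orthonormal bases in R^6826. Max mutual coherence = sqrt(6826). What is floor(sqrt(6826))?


82^2 = 6724 <= 6826 < 6889 = 83^2, so 82 <= sqrt(6826) < 83.
floor(sqrt(6826)) = 82.

82


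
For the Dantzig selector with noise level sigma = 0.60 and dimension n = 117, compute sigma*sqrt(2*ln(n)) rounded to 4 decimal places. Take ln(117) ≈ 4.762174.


ln(117) ≈ 4.762174.
2*ln(n) ≈ 9.524348.
sqrt(2*ln(n)) ≈ sqrt(9.524348) ≈ 3.086154.
threshold ≈ 0.60*3.086154 = 1.8516924 ≈ 1.8517.

1.8517


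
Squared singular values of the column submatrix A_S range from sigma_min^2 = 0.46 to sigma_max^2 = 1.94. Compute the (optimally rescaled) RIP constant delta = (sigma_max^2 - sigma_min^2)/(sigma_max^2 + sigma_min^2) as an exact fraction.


lambda_max - lambda_min = 1.94 - 0.46 = 1.48.
lambda_max + lambda_min = 1.94 + 0.46 = 2.40.
delta = 1.48/2.40 = 148/240 = 37/60.

37/60


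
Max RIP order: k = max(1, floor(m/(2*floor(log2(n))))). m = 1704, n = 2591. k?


floor(log2(2591)) = 11.
2*11 = 22.
m/(2*floor(log2(n))) = 1704/22 ≈ 77.4545.
floor = 77.
k = max(1, 77) = 77.

77


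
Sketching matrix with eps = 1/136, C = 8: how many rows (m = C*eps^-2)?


1/eps = 136.
(1/eps)^2 = 18496.
m = 8*18496 = 147968.

147968


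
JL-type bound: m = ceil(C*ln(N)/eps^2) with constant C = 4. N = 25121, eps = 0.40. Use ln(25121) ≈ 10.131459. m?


ln(25121) ≈ 10.131459.
eps^2 = 0.40^2 = 0.16.
C*ln(N)/eps^2 ≈ 4*10.131459/0.16 ≈ 253.2865.
m = ceil(253.2865) = 254.

254


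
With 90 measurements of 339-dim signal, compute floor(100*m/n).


100*m/n = 100*90/339 ≈ 26.5487.
floor = 26.

26


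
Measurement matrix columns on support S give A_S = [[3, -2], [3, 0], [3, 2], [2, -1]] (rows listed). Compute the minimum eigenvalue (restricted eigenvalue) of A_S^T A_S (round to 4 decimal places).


A_S^T A_S = [[31, -2], [-2, 9]].
trace = 40.
det = 275.
disc = trace^2 - 4*det = 1600 - 4*275 = 500.
sqrt(500) ≈ 22.360680.
lam_min = (40 - sqrt(500))/2 ≈ (40 - 22.360680)/2 = 8.81966 ≈ 8.8197.

8.8197


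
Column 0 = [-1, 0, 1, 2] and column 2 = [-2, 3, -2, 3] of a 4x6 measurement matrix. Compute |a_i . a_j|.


Inner product: -1*-2 + 0*3 + 1*-2 + 2*3
Products: [2, 0, -2, 6]
Sum = 6.
|dot| = 6.

6


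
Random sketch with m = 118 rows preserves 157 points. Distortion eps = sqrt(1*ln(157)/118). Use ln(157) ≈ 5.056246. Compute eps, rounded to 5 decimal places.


ln(157) ≈ 5.056246.
1*ln(N)/m ≈ 1*5.056246/118 ≈ 0.04284954.
eps = sqrt(0.04284954) ≈ 0.2070013 ≈ 0.20700.

0.20700


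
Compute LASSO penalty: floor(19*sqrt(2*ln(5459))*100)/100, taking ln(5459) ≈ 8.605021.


ln(5459) ≈ 8.605021.
2*ln(n) ≈ 17.210042.
sqrt(2*ln(n)) ≈ sqrt(17.210042) ≈ 4.148499.
lambda ≈ 19*4.148499 = 78.821481.
floor(lambda*100)/100 = 78.82.

78.82


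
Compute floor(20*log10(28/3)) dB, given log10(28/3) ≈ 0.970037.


||x||/||e|| = 28/3.
log10(28/3) ≈ 0.970037.
20*log10(||x||/||e||) ≈ 20*0.970037 = 19.40074.
floor(19.40074) = 19.

19


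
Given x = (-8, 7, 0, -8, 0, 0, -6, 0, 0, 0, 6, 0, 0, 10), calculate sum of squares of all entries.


Non-zero entries: [(0, -8), (1, 7), (3, -8), (6, -6), (10, 6), (13, 10)]
Squares: [64, 49, 64, 36, 36, 100]
||x||_2^2 = sum = 349.

349


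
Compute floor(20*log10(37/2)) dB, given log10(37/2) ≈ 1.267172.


||x||/||e|| = 37/2.
log10(37/2) ≈ 1.267172.
20*log10(||x||/||e||) ≈ 20*1.267172 = 25.34344.
floor(25.34344) = 25.

25


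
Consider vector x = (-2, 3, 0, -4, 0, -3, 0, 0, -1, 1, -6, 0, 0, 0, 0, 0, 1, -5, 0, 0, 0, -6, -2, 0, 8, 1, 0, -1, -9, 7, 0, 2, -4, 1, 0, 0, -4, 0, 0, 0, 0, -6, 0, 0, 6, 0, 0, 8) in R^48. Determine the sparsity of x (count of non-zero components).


Non-zero positions: [0, 1, 3, 5, 8, 9, 10, 16, 17, 21, 22, 24, 25, 27, 28, 29, 31, 32, 33, 36, 41, 44, 47].
Sparsity = 23.

23


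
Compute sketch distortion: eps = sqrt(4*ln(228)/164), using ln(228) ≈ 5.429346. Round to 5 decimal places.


ln(228) ≈ 5.429346.
4*ln(N)/m ≈ 4*5.429346/164 ≈ 0.13242307.
eps = sqrt(0.13242307) ≈ 0.3638998 ≈ 0.36390.

0.36390


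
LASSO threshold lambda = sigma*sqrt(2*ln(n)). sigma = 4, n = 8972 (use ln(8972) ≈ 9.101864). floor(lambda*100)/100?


ln(8972) ≈ 9.101864.
2*ln(n) ≈ 18.203728.
sqrt(2*ln(n)) ≈ sqrt(18.203728) ≈ 4.266583.
lambda ≈ 4*4.266583 = 17.066332.
floor(lambda*100)/100 = 17.06.

17.06


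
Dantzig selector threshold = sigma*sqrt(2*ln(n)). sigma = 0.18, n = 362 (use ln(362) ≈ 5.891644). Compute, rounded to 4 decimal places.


ln(362) ≈ 5.891644.
2*ln(n) ≈ 11.783288.
sqrt(2*ln(n)) ≈ sqrt(11.783288) ≈ 3.432679.
threshold ≈ 0.18*3.432679 = 0.61788222 ≈ 0.6179.

0.6179


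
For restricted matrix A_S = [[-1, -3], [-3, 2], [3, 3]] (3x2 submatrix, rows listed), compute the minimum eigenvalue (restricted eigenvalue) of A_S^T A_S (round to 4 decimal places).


A_S^T A_S = [[19, 6], [6, 22]].
trace = 41.
det = 382.
disc = trace^2 - 4*det = 1681 - 4*382 = 153.
sqrt(153) ≈ 12.369317.
lam_min = (41 - sqrt(153))/2 ≈ (41 - 12.369317)/2 = 14.3153415 ≈ 14.3153.

14.3153


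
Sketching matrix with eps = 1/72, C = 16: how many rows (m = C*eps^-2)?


1/eps = 72.
(1/eps)^2 = 5184.
m = 16*5184 = 82944.

82944


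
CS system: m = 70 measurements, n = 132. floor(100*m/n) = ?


100*m/n = 100*70/132 ≈ 53.0303.
floor = 53.

53


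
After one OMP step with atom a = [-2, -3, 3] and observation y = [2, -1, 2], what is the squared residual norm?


a^T a = 22.
a^T y = 5.
coeff = 5/22 = 5/22.
||r||^2 = 173/22.

173/22


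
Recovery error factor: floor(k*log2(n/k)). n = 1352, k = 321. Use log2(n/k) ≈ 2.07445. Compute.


log2(n/k) = log2(1352/321) ≈ 2.07445.
k*log2(n/k) ≈ 321*2.07445 = 665.89845.
floor(665.89845) = 665.

665


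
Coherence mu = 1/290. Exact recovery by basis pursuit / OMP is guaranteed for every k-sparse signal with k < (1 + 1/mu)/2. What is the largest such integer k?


1/mu = 290.
1 + 1/mu = 291.
(1 + 1/mu)/2 = 145.5 is not an integer, so k_max = floor(145.5) = 145.

145


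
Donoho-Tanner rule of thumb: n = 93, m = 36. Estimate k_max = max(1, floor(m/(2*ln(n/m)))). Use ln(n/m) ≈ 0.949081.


n/m = 93/36 = 31/12.
ln(n/m) ≈ 0.949081.
2*ln(n/m) ≈ 1.898162.
m/(2*ln(n/m)) ≈ 36/1.898162 ≈ 18.9657.
floor = 18.
k_max = max(1, 18) = 18.

18


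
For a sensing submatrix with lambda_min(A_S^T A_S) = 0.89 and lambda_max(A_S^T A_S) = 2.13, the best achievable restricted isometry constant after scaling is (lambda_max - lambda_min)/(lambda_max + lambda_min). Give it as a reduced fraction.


lambda_max - lambda_min = 2.13 - 0.89 = 1.24.
lambda_max + lambda_min = 2.13 + 0.89 = 3.02.
delta = 1.24/3.02 = 124/302 = 62/151.

62/151


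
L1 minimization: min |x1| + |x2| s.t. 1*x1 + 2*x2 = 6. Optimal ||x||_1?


Axis intercepts:
  x1 = 6, x2 = 0: L1 = 6
  x1 = 0, x2 = 3: L1 = 3
x* = (0, 3)
||x*||_1 = 3.

3


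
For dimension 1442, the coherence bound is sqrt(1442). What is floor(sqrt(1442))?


37^2 = 1369 <= 1442 < 1444 = 38^2, so 37 <= sqrt(1442) < 38.
floor(sqrt(1442)) = 37.

37


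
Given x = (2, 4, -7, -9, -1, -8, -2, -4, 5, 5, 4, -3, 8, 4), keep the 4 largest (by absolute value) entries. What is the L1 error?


Sorted |x_i| descending: [9, 8, 8, 7, 5, 5, 4, 4, 4, 4, 3, 2, 2, 1]
Keep top 4: [9, 8, 8, 7]
Tail entries: [5, 5, 4, 4, 4, 4, 3, 2, 2, 1]
L1 error = sum of tail = 34.

34


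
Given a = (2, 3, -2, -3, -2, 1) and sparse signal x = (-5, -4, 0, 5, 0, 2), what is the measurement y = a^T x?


Non-zero terms: ['2*-5', '3*-4', '-3*5', '1*2']
Products: [-10, -12, -15, 2]
y = sum = -35.

-35


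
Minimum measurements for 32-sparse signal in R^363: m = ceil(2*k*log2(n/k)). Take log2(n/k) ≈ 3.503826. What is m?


log2(n/k) = log2(363/32) ≈ 3.503826.
2*k*log2(n/k) ≈ 2*32*3.503826 = 224.244864.
m = ceil(224.244864) = 225.

225


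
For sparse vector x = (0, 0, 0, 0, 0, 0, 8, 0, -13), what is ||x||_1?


Non-zero entries: [(6, 8), (8, -13)]
Absolute values: [8, 13]
||x||_1 = sum = 21.

21
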